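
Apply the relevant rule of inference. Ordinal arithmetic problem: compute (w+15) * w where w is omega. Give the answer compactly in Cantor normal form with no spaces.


Compute (w+15) * w.
Ordinal * is associative and left-distributive over +, but NOT commutative; for finite n>1, n*w = w but w*n stays w*n.
(w+15) * w = sup{(w+15)*k : k<w} = sup{w*k+15} = w^2 (the +15 tail is absorbed in the limit).
Result = w^2

w^2


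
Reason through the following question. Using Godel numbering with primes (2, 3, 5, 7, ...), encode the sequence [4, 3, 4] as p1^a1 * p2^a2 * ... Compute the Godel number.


Encode each element as an exponent of the corresponding prime:
  2^4 = 16
  3^3 = 27
  5^4 = 625
Product = 16 * 27 * 625 = 270000

270000


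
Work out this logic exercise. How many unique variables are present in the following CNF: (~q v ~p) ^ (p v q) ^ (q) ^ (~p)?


Identify each variable that appears in the formula.
Variables found: p, q
Count = 2

2


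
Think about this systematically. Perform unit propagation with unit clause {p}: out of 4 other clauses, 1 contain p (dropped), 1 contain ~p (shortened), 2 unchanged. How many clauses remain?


Satisfied (removed): 1
Shortened (remain): 1
Unchanged (remain): 2
Remaining = 1 + 2 = 3

3


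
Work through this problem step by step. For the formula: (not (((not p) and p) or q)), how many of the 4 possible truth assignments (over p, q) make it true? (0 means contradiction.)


Check all 4 assignments:
p=0, q=0: 1
p=0, q=1: 0
p=1, q=0: 1
p=1, q=1: 0
Count of True = 2

2


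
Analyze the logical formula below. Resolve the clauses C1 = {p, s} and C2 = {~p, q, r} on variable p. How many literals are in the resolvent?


Remove p from C1 and ~p from C2.
C1 remainder: {s}
C2 remainder: {q, r}
Union (resolvent): {q, r, s}
Resolvent has 3 literal(s).

3


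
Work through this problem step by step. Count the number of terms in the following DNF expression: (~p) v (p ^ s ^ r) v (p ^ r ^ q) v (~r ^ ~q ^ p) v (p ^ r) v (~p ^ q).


A DNF formula is a disjunction of terms (conjunctions).
Terms are separated by v.
Counting the disjuncts: 6 terms.

6


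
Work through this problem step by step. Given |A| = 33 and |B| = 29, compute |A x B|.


The Cartesian product A x B contains all ordered pairs (a, b).
|A x B| = |A| * |B| = 33 * 29 = 957

957


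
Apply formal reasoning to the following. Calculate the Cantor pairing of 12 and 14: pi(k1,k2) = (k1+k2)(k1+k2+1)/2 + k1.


k1 + k2 = 26
(k1+k2)(k1+k2+1)/2 = 26 * 27 / 2 = 351
pi = 351 + 12 = 363

363


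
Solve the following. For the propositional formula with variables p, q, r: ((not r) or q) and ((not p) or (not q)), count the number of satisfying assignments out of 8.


Evaluate all 8 assignments for p, q, r:
p=0, q=0, r=0: 1
p=0, q=0, r=1: 0
p=0, q=1, r=0: 1
p=0, q=1, r=1: 1
p=1, q=0, r=0: 1
p=1, q=0, r=1: 0
p=1, q=1, r=0: 0
p=1, q=1, r=1: 0
Satisfying count = 4

4


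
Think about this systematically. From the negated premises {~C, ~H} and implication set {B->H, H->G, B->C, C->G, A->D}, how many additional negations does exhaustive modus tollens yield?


Initial negated facts: {~C, ~H}
Apply modus tollens to closure:
  ~H and B->H  =>  ~B
Final negated: {~B, ~C, ~H}
New negations: {~B}
Count = 1

1


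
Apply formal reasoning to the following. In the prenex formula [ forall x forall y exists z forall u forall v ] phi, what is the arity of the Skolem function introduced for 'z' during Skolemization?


Quantifier prefix: forall x forall y exists z forall u forall v
'z' is existentially quantified at position 3.
Universal variables preceding it: x, y
Skolem function arity = 2

2


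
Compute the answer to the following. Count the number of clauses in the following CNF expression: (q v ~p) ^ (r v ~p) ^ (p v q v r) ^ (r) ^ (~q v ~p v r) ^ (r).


A CNF formula is a conjunction of clauses.
Clauses are separated by ^.
Counting the conjuncts: 6 clauses.

6


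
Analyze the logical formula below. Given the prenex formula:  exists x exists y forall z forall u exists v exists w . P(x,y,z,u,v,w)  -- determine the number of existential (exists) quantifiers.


Quantifier prefix: exists x exists y forall z forall u exists v exists w
Mark each quantifier type:
  E E U U E E
Universal count = 2, Existential count = 4
Asked for existential (exists) quantifiers: 4

4


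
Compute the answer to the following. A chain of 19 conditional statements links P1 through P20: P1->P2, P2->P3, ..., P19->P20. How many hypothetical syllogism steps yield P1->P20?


With 19 implications in a chain connecting 20 propositions:
P1->P2, P2->P3, ..., P19->P20
Steps needed = (number of implications) - 1 = 19 - 1 = 18

18


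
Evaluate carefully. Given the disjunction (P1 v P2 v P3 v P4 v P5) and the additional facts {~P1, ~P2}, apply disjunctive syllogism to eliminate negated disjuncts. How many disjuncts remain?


Original disjuncts (5): P1, P2, P3, P4, P5
Negated (eliminate): ~P1, ~P2
Remaining disjuncts: P3, P4, P5
Count = 5 - 2 = 3

3


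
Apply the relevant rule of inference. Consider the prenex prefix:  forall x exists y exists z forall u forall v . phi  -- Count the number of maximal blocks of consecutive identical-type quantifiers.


Quantifier-type sequence: A E E A A  (A=forall, E=exists)
Group into maximal same-type runs:
  Ax1 | Ex2 | Ax2
Number of blocks = 3

3


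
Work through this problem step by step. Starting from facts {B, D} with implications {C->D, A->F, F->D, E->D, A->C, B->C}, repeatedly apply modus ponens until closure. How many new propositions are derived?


Initial facts: {B, D}
Apply modus ponens to closure:
  B and B->C  =>  C
Final known: {B, C, D}
New propositions: {C}
Count = 1

1


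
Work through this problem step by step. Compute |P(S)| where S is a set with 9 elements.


The power set of a set with n elements has 2^n elements.
|P(S)| = 2^9 = 512

512


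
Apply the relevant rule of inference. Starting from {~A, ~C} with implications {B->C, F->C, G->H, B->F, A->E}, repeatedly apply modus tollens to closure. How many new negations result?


Initial negated facts: {~A, ~C}
Apply modus tollens to closure:
  ~C and B->C  =>  ~B
  ~C and F->C  =>  ~F
Final negated: {~A, ~B, ~C, ~F}
New negations: {~B, ~F}
Count = 2

2


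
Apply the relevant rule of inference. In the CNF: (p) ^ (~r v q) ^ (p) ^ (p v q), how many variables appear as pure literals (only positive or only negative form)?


Check each variable for pure literal status:
p: pure positive
q: pure positive
r: pure negative
Pure literal count = 3

3


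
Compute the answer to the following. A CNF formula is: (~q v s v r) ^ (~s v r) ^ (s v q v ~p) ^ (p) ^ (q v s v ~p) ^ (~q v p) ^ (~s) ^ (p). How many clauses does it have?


A CNF formula is a conjunction of clauses.
Clauses are separated by ^.
Counting the conjuncts: 8 clauses.

8


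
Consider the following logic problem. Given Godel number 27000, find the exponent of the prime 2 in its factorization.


Factorize 27000 by dividing by 2 repeatedly.
Division steps: 2 divides 27000 exactly 3 time(s).
Exponent of 2 = 3

3


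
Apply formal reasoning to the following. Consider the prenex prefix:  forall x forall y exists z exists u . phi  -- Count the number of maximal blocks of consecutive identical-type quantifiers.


Quantifier-type sequence: A A E E  (A=forall, E=exists)
Group into maximal same-type runs:
  Ax2 | Ex2
Number of blocks = 2

2


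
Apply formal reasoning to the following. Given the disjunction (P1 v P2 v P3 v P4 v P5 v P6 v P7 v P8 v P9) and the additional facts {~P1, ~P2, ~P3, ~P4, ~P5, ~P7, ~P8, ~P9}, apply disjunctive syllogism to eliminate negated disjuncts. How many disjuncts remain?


Original disjuncts (9): P1, P2, P3, P4, P5, P6, P7, P8, P9
Negated (eliminate): ~P1, ~P2, ~P3, ~P4, ~P5, ~P7, ~P8, ~P9
Remaining disjuncts: P6
Count = 9 - 8 = 1

1


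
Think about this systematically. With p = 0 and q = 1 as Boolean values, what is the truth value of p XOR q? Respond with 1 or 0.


p = 0, q = 1
Operation: p XOR q
Evaluate: 0 XOR 1 = 1

1


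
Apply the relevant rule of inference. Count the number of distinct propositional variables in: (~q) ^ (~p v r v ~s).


Identify each variable that appears in the formula.
Variables found: p, q, r, s
Count = 4

4


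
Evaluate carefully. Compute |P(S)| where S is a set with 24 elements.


The power set of a set with n elements has 2^n elements.
|P(S)| = 2^24 = 16777216

16777216


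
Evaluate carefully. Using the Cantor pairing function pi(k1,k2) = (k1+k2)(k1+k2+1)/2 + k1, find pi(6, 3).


k1 + k2 = 9
(k1+k2)(k1+k2+1)/2 = 9 * 10 / 2 = 45
pi = 45 + 6 = 51

51


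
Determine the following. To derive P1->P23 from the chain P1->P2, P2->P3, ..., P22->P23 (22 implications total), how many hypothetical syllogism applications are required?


With 22 implications in a chain connecting 23 propositions:
P1->P2, P2->P3, ..., P22->P23
Steps needed = (number of implications) - 1 = 22 - 1 = 21

21


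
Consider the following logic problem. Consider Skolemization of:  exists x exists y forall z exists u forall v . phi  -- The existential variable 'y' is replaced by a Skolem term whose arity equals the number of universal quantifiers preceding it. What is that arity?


Quantifier prefix: exists x exists y forall z exists u forall v
'y' is existentially quantified at position 2.
No universal quantifiers precede it.
Skolem function arity = 0 (a Skolem constant)

0


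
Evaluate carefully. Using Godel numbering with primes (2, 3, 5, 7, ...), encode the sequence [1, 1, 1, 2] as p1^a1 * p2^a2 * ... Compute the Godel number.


Encode each element as an exponent of the corresponding prime:
  2^1 = 2
  3^1 = 3
  5^1 = 5
  7^2 = 49
Product = 2 * 3 * 5 * 49 = 1470

1470


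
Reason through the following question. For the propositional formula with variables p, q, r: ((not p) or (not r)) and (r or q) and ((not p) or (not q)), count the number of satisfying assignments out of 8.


Evaluate all 8 assignments for p, q, r:
p=0, q=0, r=0: 0
p=0, q=0, r=1: 1
p=0, q=1, r=0: 1
p=0, q=1, r=1: 1
p=1, q=0, r=0: 0
p=1, q=0, r=1: 0
p=1, q=1, r=0: 0
p=1, q=1, r=1: 0
Satisfying count = 3

3


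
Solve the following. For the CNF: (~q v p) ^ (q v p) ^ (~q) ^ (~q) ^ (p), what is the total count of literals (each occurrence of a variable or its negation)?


Counting literals in each clause:
Clause 1: 2 literal(s)
Clause 2: 2 literal(s)
Clause 3: 1 literal(s)
Clause 4: 1 literal(s)
Clause 5: 1 literal(s)
Total = 7

7


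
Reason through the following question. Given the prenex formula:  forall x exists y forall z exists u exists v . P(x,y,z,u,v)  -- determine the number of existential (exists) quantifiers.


Quantifier prefix: forall x exists y forall z exists u exists v
Mark each quantifier type:
  U E U E E
Universal count = 2, Existential count = 3
Asked for existential (exists) quantifiers: 3

3


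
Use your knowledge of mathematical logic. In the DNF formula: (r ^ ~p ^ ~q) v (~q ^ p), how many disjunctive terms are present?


A DNF formula is a disjunction of terms (conjunctions).
Terms are separated by v.
Counting the disjuncts: 2 terms.

2


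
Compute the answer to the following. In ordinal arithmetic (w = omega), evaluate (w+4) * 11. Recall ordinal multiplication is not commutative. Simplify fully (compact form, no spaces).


Compute (w+4) * 11.
Ordinal * is associative and left-distributive over +, but NOT commutative; for finite n>1, n*w = w but w*n stays w*n.
(w+4) * 11 = (w+4) repeated 11 times. Each intermediate +4 is absorbed by the following w; only the last survives: w*11+4.
Result = w*11+4

w*11+4


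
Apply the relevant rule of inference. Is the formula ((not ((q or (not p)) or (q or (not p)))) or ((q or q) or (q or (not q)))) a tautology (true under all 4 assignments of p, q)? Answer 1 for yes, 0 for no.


Check all 4 assignments:
p=0, q=0: 1
p=0, q=1: 1
p=1, q=0: 1
p=1, q=1: 1
Satisfying count = 4/4.
Tautology iff count = 4: yes.

1


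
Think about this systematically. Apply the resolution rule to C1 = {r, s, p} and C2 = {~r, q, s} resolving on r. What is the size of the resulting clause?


Remove r from C1 and ~r from C2.
C1 remainder: {s, p}
C2 remainder: {q, s}
Union (resolvent): {p, q, s}
Resolvent has 3 literal(s).

3


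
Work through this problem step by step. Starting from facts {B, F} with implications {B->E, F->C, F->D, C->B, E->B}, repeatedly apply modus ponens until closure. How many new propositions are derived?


Initial facts: {B, F}
Apply modus ponens to closure:
  B and B->E  =>  E
  F and F->C  =>  C
  F and F->D  =>  D
Final known: {B, C, D, E, F}
New propositions: {C, D, E}
Count = 3

3


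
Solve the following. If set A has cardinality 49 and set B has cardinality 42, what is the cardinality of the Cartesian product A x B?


The Cartesian product A x B contains all ordered pairs (a, b).
|A x B| = |A| * |B| = 49 * 42 = 2058

2058


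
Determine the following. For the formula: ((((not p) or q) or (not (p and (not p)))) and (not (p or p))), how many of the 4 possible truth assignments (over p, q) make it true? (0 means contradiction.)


Check all 4 assignments:
p=0, q=0: 1
p=0, q=1: 1
p=1, q=0: 0
p=1, q=1: 0
Count of True = 2

2


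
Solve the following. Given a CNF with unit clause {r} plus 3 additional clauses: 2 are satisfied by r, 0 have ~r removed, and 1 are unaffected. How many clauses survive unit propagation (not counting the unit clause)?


Satisfied (removed): 2
Shortened (remain): 0
Unchanged (remain): 1
Remaining = 0 + 1 = 1

1


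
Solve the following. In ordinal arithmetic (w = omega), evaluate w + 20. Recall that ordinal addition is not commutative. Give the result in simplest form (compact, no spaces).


Compute w + 20.
Ordinal + is associative but NOT commutative; for finite n>0, n + w = w but w + n stays w+n.
w + 20 is already in normal form (a successor ordinal beyond w).
Result = w+20

w+20


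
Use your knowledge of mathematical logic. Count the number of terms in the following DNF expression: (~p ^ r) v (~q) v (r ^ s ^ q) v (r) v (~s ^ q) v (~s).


A DNF formula is a disjunction of terms (conjunctions).
Terms are separated by v.
Counting the disjuncts: 6 terms.

6


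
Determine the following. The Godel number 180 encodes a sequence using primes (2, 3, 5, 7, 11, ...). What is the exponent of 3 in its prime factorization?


Factorize 180 by dividing by 3 repeatedly.
Division steps: 3 divides 180 exactly 2 time(s).
Exponent of 3 = 2

2


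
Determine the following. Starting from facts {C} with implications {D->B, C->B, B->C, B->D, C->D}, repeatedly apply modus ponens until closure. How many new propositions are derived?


Initial facts: {C}
Apply modus ponens to closure:
  C and C->B  =>  B
  B and B->D  =>  D
Final known: {B, C, D}
New propositions: {B, D}
Count = 2

2


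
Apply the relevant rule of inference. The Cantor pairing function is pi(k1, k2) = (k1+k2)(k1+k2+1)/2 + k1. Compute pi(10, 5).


k1 + k2 = 15
(k1+k2)(k1+k2+1)/2 = 15 * 16 / 2 = 120
pi = 120 + 10 = 130

130


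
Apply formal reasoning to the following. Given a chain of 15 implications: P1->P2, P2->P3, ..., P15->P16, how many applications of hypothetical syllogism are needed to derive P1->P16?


With 15 implications in a chain connecting 16 propositions:
P1->P2, P2->P3, ..., P15->P16
Steps needed = (number of implications) - 1 = 15 - 1 = 14

14


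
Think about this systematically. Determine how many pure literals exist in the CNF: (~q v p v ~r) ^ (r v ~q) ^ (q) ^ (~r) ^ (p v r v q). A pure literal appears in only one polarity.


Check each variable for pure literal status:
p: pure positive
q: mixed (not pure)
r: mixed (not pure)
Pure literal count = 1

1


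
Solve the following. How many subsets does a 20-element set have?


The power set of a set with n elements has 2^n elements.
|P(S)| = 2^20 = 1048576

1048576


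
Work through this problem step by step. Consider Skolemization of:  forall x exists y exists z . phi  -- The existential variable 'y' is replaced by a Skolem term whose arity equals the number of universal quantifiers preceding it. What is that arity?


Quantifier prefix: forall x exists y exists z
'y' is existentially quantified at position 2.
Universal variables preceding it: x
Skolem function arity = 1

1


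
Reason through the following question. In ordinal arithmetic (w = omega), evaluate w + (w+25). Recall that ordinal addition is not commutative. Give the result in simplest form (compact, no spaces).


Compute w + (w+25).
Ordinal + is associative but NOT commutative; for finite n>0, n + w = w but w + n stays w+n.
w + (w+25) = (w+w) + 25 = w*2+25.
Result = w*2+25

w*2+25


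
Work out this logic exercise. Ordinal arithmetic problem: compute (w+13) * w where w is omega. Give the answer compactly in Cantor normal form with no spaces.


Compute (w+13) * w.
Ordinal * is associative and left-distributive over +, but NOT commutative; for finite n>1, n*w = w but w*n stays w*n.
(w+13) * w = sup{(w+13)*k : k<w} = sup{w*k+13} = w^2 (the +13 tail is absorbed in the limit).
Result = w^2

w^2


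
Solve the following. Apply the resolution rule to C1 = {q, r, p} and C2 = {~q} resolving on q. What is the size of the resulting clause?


Remove q from C1 and ~q from C2.
C1 remainder: {r, p}
C2 remainder: {}
Union (resolvent): {p, r}
Resolvent has 2 literal(s).

2


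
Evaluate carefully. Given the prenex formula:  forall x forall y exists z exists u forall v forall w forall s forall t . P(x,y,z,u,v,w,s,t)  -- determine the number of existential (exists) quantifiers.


Quantifier prefix: forall x forall y exists z exists u forall v forall w forall s forall t
Mark each quantifier type:
  U U E E U U U U
Universal count = 6, Existential count = 2
Asked for existential (exists) quantifiers: 2

2


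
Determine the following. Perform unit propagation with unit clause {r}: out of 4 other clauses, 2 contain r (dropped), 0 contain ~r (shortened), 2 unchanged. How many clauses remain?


Satisfied (removed): 2
Shortened (remain): 0
Unchanged (remain): 2
Remaining = 0 + 2 = 2

2


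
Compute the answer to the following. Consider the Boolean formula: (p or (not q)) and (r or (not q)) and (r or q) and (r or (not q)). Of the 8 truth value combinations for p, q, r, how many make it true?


Evaluate all 8 assignments for p, q, r:
p=0, q=0, r=0: 0
p=0, q=0, r=1: 1
p=0, q=1, r=0: 0
p=0, q=1, r=1: 0
p=1, q=0, r=0: 0
p=1, q=0, r=1: 1
p=1, q=1, r=0: 0
p=1, q=1, r=1: 1
Satisfying count = 3

3


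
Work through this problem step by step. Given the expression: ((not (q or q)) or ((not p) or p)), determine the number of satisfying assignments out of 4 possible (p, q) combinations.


Check all 4 assignments:
p=0, q=0: 1
p=0, q=1: 1
p=1, q=0: 1
p=1, q=1: 1
Count of True = 4

4


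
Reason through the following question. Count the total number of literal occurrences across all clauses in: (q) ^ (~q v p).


Counting literals in each clause:
Clause 1: 1 literal(s)
Clause 2: 2 literal(s)
Total = 3

3


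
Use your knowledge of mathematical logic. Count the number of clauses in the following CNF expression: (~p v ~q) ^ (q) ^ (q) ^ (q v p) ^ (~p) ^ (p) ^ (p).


A CNF formula is a conjunction of clauses.
Clauses are separated by ^.
Counting the conjuncts: 7 clauses.

7


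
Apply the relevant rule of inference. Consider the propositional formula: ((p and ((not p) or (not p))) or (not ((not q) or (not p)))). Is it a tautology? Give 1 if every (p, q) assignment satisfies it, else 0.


Check all 4 assignments:
p=0, q=0: 0
p=0, q=1: 0
p=1, q=0: 0
p=1, q=1: 1
Satisfying count = 1/4.
Tautology iff count = 4: no.

0


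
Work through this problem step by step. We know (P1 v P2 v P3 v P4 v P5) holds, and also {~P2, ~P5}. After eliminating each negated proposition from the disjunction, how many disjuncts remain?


Original disjuncts (5): P1, P2, P3, P4, P5
Negated (eliminate): ~P2, ~P5
Remaining disjuncts: P1, P3, P4
Count = 5 - 2 = 3

3


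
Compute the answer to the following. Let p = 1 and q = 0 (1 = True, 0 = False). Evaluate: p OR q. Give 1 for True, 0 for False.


p = 1, q = 0
Operation: p OR q
Evaluate: 1 OR 0 = 1

1


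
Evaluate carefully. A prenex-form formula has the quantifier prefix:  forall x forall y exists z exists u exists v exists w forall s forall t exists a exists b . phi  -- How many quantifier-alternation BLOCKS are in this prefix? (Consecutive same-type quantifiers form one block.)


Quantifier-type sequence: A A E E E E A A E E  (A=forall, E=exists)
Group into maximal same-type runs:
  Ax2 | Ex4 | Ax2 | Ex2
Number of blocks = 4

4


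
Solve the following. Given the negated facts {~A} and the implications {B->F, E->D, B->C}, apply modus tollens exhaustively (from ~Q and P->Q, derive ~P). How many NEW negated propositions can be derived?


Initial negated facts: {~A}
Apply modus tollens to closure:
  (no implication fires)
Final negated: {~A}
New negations: {(none)}
Count = 0

0


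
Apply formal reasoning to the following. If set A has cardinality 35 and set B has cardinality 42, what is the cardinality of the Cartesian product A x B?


The Cartesian product A x B contains all ordered pairs (a, b).
|A x B| = |A| * |B| = 35 * 42 = 1470

1470


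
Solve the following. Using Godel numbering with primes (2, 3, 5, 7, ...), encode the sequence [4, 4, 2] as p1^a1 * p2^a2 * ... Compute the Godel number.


Encode each element as an exponent of the corresponding prime:
  2^4 = 16
  3^4 = 81
  5^2 = 25
Product = 16 * 81 * 25 = 32400

32400


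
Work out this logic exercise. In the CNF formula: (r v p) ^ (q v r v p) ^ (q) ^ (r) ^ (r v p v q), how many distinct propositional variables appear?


Identify each variable that appears in the formula.
Variables found: p, q, r
Count = 3

3


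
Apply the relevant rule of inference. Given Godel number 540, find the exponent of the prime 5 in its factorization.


Factorize 540 by dividing by 5 repeatedly.
Division steps: 5 divides 540 exactly 1 time(s).
Exponent of 5 = 1

1


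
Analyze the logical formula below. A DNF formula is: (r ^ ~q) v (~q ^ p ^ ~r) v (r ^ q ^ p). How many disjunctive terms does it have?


A DNF formula is a disjunction of terms (conjunctions).
Terms are separated by v.
Counting the disjuncts: 3 terms.

3


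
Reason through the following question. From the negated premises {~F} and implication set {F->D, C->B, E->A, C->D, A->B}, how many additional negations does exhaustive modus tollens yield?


Initial negated facts: {~F}
Apply modus tollens to closure:
  (no implication fires)
Final negated: {~F}
New negations: {(none)}
Count = 0

0


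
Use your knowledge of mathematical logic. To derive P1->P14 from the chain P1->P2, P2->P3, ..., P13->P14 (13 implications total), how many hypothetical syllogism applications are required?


With 13 implications in a chain connecting 14 propositions:
P1->P2, P2->P3, ..., P13->P14
Steps needed = (number of implications) - 1 = 13 - 1 = 12

12


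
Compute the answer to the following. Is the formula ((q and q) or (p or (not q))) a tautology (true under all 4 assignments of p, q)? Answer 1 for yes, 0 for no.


Check all 4 assignments:
p=0, q=0: 1
p=0, q=1: 1
p=1, q=0: 1
p=1, q=1: 1
Satisfying count = 4/4.
Tautology iff count = 4: yes.

1


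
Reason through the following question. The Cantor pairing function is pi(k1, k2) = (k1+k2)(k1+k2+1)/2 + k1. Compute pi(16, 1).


k1 + k2 = 17
(k1+k2)(k1+k2+1)/2 = 17 * 18 / 2 = 153
pi = 153 + 16 = 169

169


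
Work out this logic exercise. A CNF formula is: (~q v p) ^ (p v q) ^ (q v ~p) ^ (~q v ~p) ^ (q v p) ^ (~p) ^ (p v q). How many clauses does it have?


A CNF formula is a conjunction of clauses.
Clauses are separated by ^.
Counting the conjuncts: 7 clauses.

7


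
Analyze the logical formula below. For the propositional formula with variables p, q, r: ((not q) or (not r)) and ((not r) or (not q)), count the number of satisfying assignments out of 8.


Evaluate all 8 assignments for p, q, r:
p=0, q=0, r=0: 1
p=0, q=0, r=1: 1
p=0, q=1, r=0: 1
p=0, q=1, r=1: 0
p=1, q=0, r=0: 1
p=1, q=0, r=1: 1
p=1, q=1, r=0: 1
p=1, q=1, r=1: 0
Satisfying count = 6

6


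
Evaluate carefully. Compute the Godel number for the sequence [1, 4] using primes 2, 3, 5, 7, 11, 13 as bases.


Encode each element as an exponent of the corresponding prime:
  2^1 = 2
  3^4 = 81
Product = 2 * 81 = 162

162


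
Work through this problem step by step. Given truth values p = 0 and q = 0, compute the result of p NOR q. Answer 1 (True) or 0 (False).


p = 0, q = 0
Operation: p NOR q
Evaluate: 0 NOR 0 = 1

1


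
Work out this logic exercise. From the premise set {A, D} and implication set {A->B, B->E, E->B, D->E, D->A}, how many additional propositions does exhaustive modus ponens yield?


Initial facts: {A, D}
Apply modus ponens to closure:
  A and A->B  =>  B
  B and B->E  =>  E
Final known: {A, B, D, E}
New propositions: {B, E}
Count = 2

2


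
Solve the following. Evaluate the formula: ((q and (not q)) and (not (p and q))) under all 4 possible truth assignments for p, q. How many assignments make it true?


Check all 4 assignments:
p=0, q=0: 0
p=0, q=1: 0
p=1, q=0: 0
p=1, q=1: 0
Count of True = 0

0


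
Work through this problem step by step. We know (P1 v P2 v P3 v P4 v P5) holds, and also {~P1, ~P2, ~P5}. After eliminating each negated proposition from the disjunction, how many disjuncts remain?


Original disjuncts (5): P1, P2, P3, P4, P5
Negated (eliminate): ~P1, ~P2, ~P5
Remaining disjuncts: P3, P4
Count = 5 - 3 = 2

2


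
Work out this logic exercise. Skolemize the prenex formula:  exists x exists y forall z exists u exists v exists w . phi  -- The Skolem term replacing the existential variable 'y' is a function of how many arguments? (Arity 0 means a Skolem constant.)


Quantifier prefix: exists x exists y forall z exists u exists v exists w
'y' is existentially quantified at position 2.
No universal quantifiers precede it.
Skolem function arity = 0 (a Skolem constant)

0


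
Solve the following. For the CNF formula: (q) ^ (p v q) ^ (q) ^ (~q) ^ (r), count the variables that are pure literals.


Check each variable for pure literal status:
p: pure positive
q: mixed (not pure)
r: pure positive
Pure literal count = 2

2


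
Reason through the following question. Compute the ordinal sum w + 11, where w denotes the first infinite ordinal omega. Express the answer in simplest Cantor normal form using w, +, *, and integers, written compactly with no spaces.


Compute w + 11.
Ordinal + is associative but NOT commutative; for finite n>0, n + w = w but w + n stays w+n.
w + 11 is already in normal form (a successor ordinal beyond w).
Result = w+11

w+11


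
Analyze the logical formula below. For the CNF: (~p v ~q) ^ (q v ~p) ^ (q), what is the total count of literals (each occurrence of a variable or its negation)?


Counting literals in each clause:
Clause 1: 2 literal(s)
Clause 2: 2 literal(s)
Clause 3: 1 literal(s)
Total = 5

5


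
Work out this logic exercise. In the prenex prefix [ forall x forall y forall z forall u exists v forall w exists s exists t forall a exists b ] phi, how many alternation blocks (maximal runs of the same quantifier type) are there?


Quantifier-type sequence: A A A A E A E E A E  (A=forall, E=exists)
Group into maximal same-type runs:
  Ax4 | Ex1 | Ax1 | Ex2 | Ax1 | Ex1
Number of blocks = 6

6


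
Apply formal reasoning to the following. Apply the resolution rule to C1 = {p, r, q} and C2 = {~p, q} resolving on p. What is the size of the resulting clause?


Remove p from C1 and ~p from C2.
C1 remainder: {r, q}
C2 remainder: {q}
Union (resolvent): {q, r}
Resolvent has 2 literal(s).

2


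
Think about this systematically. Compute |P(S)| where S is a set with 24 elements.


The power set of a set with n elements has 2^n elements.
|P(S)| = 2^24 = 16777216

16777216


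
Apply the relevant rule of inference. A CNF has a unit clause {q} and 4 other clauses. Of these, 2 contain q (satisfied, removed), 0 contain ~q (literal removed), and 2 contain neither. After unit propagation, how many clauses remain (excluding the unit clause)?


Satisfied (removed): 2
Shortened (remain): 0
Unchanged (remain): 2
Remaining = 0 + 2 = 2

2


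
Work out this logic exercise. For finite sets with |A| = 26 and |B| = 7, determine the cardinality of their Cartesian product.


The Cartesian product A x B contains all ordered pairs (a, b).
|A x B| = |A| * |B| = 26 * 7 = 182

182


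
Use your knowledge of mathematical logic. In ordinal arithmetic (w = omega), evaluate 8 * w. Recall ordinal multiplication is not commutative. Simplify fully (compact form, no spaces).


Compute 8 * w.
Ordinal * is associative and left-distributive over +, but NOT commutative; for finite n>1, n*w = w but w*n stays w*n.
For finite n>0, n * w = sup{n*k : k<w} = w. So 8 * w = w.
Result = w

w


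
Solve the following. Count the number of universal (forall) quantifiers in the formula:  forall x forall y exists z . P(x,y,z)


Quantifier prefix: forall x forall y exists z
Mark each quantifier type:
  U U E
Universal count = 2, Existential count = 1
Asked for universal (forall) quantifiers: 2

2


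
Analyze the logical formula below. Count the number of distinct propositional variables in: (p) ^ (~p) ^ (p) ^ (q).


Identify each variable that appears in the formula.
Variables found: p, q
Count = 2

2


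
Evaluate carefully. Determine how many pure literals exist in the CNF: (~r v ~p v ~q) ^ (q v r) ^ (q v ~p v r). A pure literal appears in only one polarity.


Check each variable for pure literal status:
p: pure negative
q: mixed (not pure)
r: mixed (not pure)
Pure literal count = 1

1


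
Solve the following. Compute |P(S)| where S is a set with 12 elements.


The power set of a set with n elements has 2^n elements.
|P(S)| = 2^12 = 4096

4096


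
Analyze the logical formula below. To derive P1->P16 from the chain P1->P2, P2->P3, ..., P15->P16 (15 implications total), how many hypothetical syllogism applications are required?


With 15 implications in a chain connecting 16 propositions:
P1->P2, P2->P3, ..., P15->P16
Steps needed = (number of implications) - 1 = 15 - 1 = 14

14


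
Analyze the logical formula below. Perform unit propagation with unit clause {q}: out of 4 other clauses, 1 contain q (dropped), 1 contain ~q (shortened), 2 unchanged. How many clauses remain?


Satisfied (removed): 1
Shortened (remain): 1
Unchanged (remain): 2
Remaining = 1 + 2 = 3

3


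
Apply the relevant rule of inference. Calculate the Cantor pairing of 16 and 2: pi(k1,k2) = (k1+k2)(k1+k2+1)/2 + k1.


k1 + k2 = 18
(k1+k2)(k1+k2+1)/2 = 18 * 19 / 2 = 171
pi = 171 + 16 = 187

187


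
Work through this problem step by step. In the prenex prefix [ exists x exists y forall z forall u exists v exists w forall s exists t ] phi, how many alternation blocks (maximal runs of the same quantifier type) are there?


Quantifier-type sequence: E E A A E E A E  (A=forall, E=exists)
Group into maximal same-type runs:
  Ex2 | Ax2 | Ex2 | Ax1 | Ex1
Number of blocks = 5

5


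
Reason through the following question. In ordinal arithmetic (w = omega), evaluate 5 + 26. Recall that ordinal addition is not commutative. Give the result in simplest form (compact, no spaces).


Compute 5 + 26.
Ordinal + is associative but NOT commutative; for finite n>0, n + w = w but w + n stays w+n.
Both operands finite; ordinal + agrees with natural +: 5 + 26 = 31.
Result = 31

31


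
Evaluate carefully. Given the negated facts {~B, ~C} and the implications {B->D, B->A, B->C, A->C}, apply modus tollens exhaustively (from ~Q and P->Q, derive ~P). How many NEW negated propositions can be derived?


Initial negated facts: {~B, ~C}
Apply modus tollens to closure:
  ~C and A->C  =>  ~A
Final negated: {~A, ~B, ~C}
New negations: {~A}
Count = 1

1


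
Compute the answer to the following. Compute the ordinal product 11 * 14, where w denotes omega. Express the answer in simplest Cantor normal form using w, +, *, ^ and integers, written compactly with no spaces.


Compute 11 * 14.
Ordinal * is associative and left-distributive over +, but NOT commutative; for finite n>1, n*w = w but w*n stays w*n.
Both finite; ordinal * agrees with natural *: 11 * 14 = 154.
Result = 154

154


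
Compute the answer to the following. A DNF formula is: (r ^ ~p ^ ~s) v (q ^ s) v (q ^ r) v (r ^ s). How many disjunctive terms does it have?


A DNF formula is a disjunction of terms (conjunctions).
Terms are separated by v.
Counting the disjuncts: 4 terms.

4


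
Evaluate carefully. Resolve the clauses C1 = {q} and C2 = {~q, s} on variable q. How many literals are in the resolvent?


Remove q from C1 and ~q from C2.
C1 remainder: {}
C2 remainder: {s}
Union (resolvent): {s}
Resolvent has 1 literal(s).

1


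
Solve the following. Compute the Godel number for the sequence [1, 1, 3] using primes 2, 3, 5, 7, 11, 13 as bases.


Encode each element as an exponent of the corresponding prime:
  2^1 = 2
  3^1 = 3
  5^3 = 125
Product = 2 * 3 * 125 = 750

750


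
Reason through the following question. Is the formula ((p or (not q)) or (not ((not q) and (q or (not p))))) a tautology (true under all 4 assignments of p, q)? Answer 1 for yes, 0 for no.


Check all 4 assignments:
p=0, q=0: 1
p=0, q=1: 1
p=1, q=0: 1
p=1, q=1: 1
Satisfying count = 4/4.
Tautology iff count = 4: yes.

1


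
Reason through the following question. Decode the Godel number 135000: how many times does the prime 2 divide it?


Factorize 135000 by dividing by 2 repeatedly.
Division steps: 2 divides 135000 exactly 3 time(s).
Exponent of 2 = 3

3


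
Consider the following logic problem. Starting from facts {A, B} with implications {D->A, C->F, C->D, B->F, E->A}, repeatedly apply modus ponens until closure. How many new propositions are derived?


Initial facts: {A, B}
Apply modus ponens to closure:
  B and B->F  =>  F
Final known: {A, B, F}
New propositions: {F}
Count = 1

1


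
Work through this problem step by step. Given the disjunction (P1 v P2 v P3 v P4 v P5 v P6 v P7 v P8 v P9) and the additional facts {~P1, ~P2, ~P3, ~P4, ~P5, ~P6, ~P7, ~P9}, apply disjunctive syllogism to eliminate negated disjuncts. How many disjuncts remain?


Original disjuncts (9): P1, P2, P3, P4, P5, P6, P7, P8, P9
Negated (eliminate): ~P1, ~P2, ~P3, ~P4, ~P5, ~P6, ~P7, ~P9
Remaining disjuncts: P8
Count = 9 - 8 = 1

1


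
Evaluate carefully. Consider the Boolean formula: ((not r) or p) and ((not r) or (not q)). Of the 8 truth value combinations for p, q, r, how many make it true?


Evaluate all 8 assignments for p, q, r:
p=0, q=0, r=0: 1
p=0, q=0, r=1: 0
p=0, q=1, r=0: 1
p=0, q=1, r=1: 0
p=1, q=0, r=0: 1
p=1, q=0, r=1: 1
p=1, q=1, r=0: 1
p=1, q=1, r=1: 0
Satisfying count = 5

5


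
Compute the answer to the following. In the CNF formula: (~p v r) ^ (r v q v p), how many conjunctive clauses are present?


A CNF formula is a conjunction of clauses.
Clauses are separated by ^.
Counting the conjuncts: 2 clauses.

2


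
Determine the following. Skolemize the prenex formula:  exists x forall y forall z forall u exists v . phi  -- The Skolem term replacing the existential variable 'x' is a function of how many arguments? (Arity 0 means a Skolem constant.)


Quantifier prefix: exists x forall y forall z forall u exists v
'x' is existentially quantified at position 1.
No universal quantifiers precede it.
Skolem function arity = 0 (a Skolem constant)

0


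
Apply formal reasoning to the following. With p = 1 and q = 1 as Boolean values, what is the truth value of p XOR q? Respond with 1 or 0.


p = 1, q = 1
Operation: p XOR q
Evaluate: 1 XOR 1 = 0

0


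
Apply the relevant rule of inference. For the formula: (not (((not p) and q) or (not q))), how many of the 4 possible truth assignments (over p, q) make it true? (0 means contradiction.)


Check all 4 assignments:
p=0, q=0: 0
p=0, q=1: 0
p=1, q=0: 0
p=1, q=1: 1
Count of True = 1

1


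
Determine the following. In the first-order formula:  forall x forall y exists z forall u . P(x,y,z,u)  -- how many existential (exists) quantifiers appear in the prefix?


Quantifier prefix: forall x forall y exists z forall u
Mark each quantifier type:
  U U E U
Universal count = 3, Existential count = 1
Asked for existential (exists) quantifiers: 1

1


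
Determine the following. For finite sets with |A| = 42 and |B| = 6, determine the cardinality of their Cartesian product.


The Cartesian product A x B contains all ordered pairs (a, b).
|A x B| = |A| * |B| = 42 * 6 = 252

252


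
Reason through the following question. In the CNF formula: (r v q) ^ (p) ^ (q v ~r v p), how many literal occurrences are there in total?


Counting literals in each clause:
Clause 1: 2 literal(s)
Clause 2: 1 literal(s)
Clause 3: 3 literal(s)
Total = 6

6


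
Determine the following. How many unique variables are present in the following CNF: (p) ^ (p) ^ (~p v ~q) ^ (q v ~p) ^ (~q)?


Identify each variable that appears in the formula.
Variables found: p, q
Count = 2

2


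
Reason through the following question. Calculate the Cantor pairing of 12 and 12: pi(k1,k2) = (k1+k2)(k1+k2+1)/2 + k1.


k1 + k2 = 24
(k1+k2)(k1+k2+1)/2 = 24 * 25 / 2 = 300
pi = 300 + 12 = 312

312


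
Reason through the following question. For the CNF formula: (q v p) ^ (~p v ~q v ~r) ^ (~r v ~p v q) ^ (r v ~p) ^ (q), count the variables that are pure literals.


Check each variable for pure literal status:
p: mixed (not pure)
q: mixed (not pure)
r: mixed (not pure)
Pure literal count = 0

0


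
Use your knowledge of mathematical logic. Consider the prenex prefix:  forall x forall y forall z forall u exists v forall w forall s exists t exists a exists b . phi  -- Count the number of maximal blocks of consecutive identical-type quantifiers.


Quantifier-type sequence: A A A A E A A E E E  (A=forall, E=exists)
Group into maximal same-type runs:
  Ax4 | Ex1 | Ax2 | Ex3
Number of blocks = 4

4


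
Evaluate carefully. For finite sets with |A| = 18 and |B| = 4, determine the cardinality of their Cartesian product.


The Cartesian product A x B contains all ordered pairs (a, b).
|A x B| = |A| * |B| = 18 * 4 = 72

72


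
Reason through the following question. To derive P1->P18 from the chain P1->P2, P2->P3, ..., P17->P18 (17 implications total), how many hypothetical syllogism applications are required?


With 17 implications in a chain connecting 18 propositions:
P1->P2, P2->P3, ..., P17->P18
Steps needed = (number of implications) - 1 = 17 - 1 = 16

16


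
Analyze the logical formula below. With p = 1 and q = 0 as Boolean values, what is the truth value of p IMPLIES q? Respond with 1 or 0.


p = 1, q = 0
Operation: p IMPLIES q
Evaluate: 1 IMPLIES 0 = 0

0


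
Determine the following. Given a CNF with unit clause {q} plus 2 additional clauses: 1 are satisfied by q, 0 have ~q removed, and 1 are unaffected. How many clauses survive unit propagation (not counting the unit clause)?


Satisfied (removed): 1
Shortened (remain): 0
Unchanged (remain): 1
Remaining = 0 + 1 = 1

1


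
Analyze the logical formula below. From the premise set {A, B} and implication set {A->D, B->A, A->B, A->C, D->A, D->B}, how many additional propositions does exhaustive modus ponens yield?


Initial facts: {A, B}
Apply modus ponens to closure:
  A and A->D  =>  D
  A and A->C  =>  C
Final known: {A, B, C, D}
New propositions: {C, D}
Count = 2

2


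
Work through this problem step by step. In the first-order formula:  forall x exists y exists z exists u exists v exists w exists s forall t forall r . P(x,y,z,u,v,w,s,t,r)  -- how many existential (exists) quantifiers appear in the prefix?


Quantifier prefix: forall x exists y exists z exists u exists v exists w exists s forall t forall r
Mark each quantifier type:
  U E E E E E E U U
Universal count = 3, Existential count = 6
Asked for existential (exists) quantifiers: 6

6
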